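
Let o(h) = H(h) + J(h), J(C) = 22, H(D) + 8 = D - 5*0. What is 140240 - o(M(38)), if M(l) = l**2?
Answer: 138782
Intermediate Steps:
H(D) = -8 + D (H(D) = -8 + (D - 5*0) = -8 + (D + 0) = -8 + D)
o(h) = 14 + h (o(h) = (-8 + h) + 22 = 14 + h)
140240 - o(M(38)) = 140240 - (14 + 38**2) = 140240 - (14 + 1444) = 140240 - 1*1458 = 140240 - 1458 = 138782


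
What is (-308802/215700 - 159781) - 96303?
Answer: -9206271267/35950 ≈ -2.5609e+5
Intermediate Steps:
(-308802/215700 - 159781) - 96303 = (-308802*1/215700 - 159781) - 96303 = (-51467/35950 - 159781) - 96303 = -5744178417/35950 - 96303 = -9206271267/35950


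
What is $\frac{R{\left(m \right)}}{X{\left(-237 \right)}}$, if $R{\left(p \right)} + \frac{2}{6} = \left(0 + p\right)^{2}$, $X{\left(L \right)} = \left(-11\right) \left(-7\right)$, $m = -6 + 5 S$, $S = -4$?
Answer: $\frac{2027}{231} \approx 8.7749$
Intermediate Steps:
$m = -26$ ($m = -6 + 5 \left(-4\right) = -6 - 20 = -26$)
$X{\left(L \right)} = 77$
$R{\left(p \right)} = - \frac{1}{3} + p^{2}$ ($R{\left(p \right)} = - \frac{1}{3} + \left(0 + p\right)^{2} = - \frac{1}{3} + p^{2}$)
$\frac{R{\left(m \right)}}{X{\left(-237 \right)}} = \frac{- \frac{1}{3} + \left(-26\right)^{2}}{77} = \left(- \frac{1}{3} + 676\right) \frac{1}{77} = \frac{2027}{3} \cdot \frac{1}{77} = \frac{2027}{231}$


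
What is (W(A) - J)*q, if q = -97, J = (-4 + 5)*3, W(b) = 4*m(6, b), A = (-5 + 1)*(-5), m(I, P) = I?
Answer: -2037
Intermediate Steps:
A = 20 (A = -4*(-5) = 20)
W(b) = 24 (W(b) = 4*6 = 24)
J = 3 (J = 1*3 = 3)
(W(A) - J)*q = (24 - 1*3)*(-97) = (24 - 3)*(-97) = 21*(-97) = -2037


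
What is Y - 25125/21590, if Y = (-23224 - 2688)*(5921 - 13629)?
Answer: 862432822303/4318 ≈ 1.9973e+8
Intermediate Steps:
Y = 199729696 (Y = -25912*(-7708) = 199729696)
Y - 25125/21590 = 199729696 - 25125/21590 = 199729696 - 25125*1/21590 = 199729696 - 5025/4318 = 862432822303/4318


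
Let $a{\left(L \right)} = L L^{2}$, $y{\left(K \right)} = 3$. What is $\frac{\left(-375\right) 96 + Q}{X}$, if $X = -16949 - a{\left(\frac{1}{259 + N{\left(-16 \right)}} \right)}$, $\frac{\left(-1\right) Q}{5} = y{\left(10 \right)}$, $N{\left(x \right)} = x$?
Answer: $\frac{516775885605}{243199624744} \approx 2.1249$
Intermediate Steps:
$Q = -15$ ($Q = \left(-5\right) 3 = -15$)
$a{\left(L \right)} = L^{3}$
$X = - \frac{243199624744}{14348907}$ ($X = -16949 - \left(\frac{1}{259 - 16}\right)^{3} = -16949 - \left(\frac{1}{243}\right)^{3} = -16949 - \frac{1}{14348907} = - \frac{243199624744}{14348907} \approx -16949.0$)
$\frac{\left(-375\right) 96 + Q}{X} = \frac{\left(-375\right) 96 - 15}{- \frac{243199624744}{14348907}} = \left(-36000 - 15\right) \left(- \frac{14348907}{243199624744}\right) = \left(-36015\right) \left(- \frac{14348907}{243199624744}\right) = \frac{516775885605}{243199624744}$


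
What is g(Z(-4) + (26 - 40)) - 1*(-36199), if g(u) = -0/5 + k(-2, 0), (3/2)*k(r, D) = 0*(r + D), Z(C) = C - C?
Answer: 36199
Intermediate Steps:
Z(C) = 0
k(r, D) = 0 (k(r, D) = 2*(0*(r + D))/3 = 2*(0*(D + r))/3 = (2/3)*0 = 0)
g(u) = 0 (g(u) = -0/5 + 0 = -4*0 + 0 = 0 + 0 = 0)
g(Z(-4) + (26 - 40)) - 1*(-36199) = 0 - 1*(-36199) = 0 + 36199 = 36199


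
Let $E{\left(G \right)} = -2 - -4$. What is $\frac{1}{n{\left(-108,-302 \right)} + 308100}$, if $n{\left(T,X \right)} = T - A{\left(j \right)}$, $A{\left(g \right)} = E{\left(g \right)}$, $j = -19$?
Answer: $\frac{1}{307990} \approx 3.2469 \cdot 10^{-6}$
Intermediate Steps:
$E{\left(G \right)} = 2$ ($E{\left(G \right)} = -2 + 4 = 2$)
$A{\left(g \right)} = 2$
$n{\left(T,X \right)} = -2 + T$ ($n{\left(T,X \right)} = T - 2 = -2 + T$)
$\frac{1}{n{\left(-108,-302 \right)} + 308100} = \frac{1}{\left(-2 - 108\right) + 308100} = \frac{1}{-110 + 308100} = \frac{1}{307990}$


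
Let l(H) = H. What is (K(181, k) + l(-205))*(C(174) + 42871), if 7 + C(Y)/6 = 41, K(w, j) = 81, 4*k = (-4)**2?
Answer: -5341300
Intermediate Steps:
k = 4 (k = (1/4)*(-4)**2 = (1/4)*16 = 4)
C(Y) = 204 (C(Y) = -42 + 6*41 = -42 + 246 = 204)
(K(181, k) + l(-205))*(C(174) + 42871) = (81 - 205)*(204 + 42871) = -124*43075 = -5341300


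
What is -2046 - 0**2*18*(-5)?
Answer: -2046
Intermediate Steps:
-2046 - 0**2*18*(-5) = -2046 - 0*18*(-5) = -2046 - 0*(-5) = -2046 - 1*0 = -2046 + 0 = -2046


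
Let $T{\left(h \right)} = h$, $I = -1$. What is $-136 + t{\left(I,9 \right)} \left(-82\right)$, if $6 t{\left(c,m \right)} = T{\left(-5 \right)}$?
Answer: $- \frac{203}{3} \approx -67.667$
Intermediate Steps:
$t{\left(c,m \right)} = - \frac{5}{6}$ ($t{\left(c,m \right)} = \frac{1}{6} \left(-5\right) = - \frac{5}{6}$)
$-136 + t{\left(I,9 \right)} \left(-82\right) = -136 - - \frac{205}{3} = -136 + \frac{205}{3} = - \frac{203}{3}$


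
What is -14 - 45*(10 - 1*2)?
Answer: -374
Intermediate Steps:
-14 - 45*(10 - 1*2) = -14 - 45*(10 - 2) = -14 - 45*8 = -14 - 360 = -374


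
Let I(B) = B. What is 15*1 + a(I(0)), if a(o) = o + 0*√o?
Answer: 15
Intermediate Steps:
a(o) = o (a(o) = o + 0 = o)
15*1 + a(I(0)) = 15*1 + 0 = 15 + 0 = 15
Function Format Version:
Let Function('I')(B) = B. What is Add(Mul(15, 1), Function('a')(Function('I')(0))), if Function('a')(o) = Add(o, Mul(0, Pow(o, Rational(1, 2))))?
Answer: 15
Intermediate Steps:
Function('a')(o) = o (Function('a')(o) = Add(o, 0) = o)
Add(Mul(15, 1), Function('a')(Function('I')(0))) = Add(Mul(15, 1), 0) = Add(15, 0) = 15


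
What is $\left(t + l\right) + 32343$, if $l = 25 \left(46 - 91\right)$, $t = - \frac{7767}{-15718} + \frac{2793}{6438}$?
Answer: $\frac{9077933534}{290783} \approx 31219.0$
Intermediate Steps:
$t = \frac{269840}{290783}$ ($t = \left(-7767\right) \left(- \frac{1}{15718}\right) + 2793 \cdot \frac{1}{6438} = \frac{7767}{15718} + \frac{931}{2146} = \frac{269840}{290783} \approx 0.92798$)
$l = -1125$ ($l = 25 \left(-45\right) = -1125$)
$\left(t + l\right) + 32343 = \left(\frac{269840}{290783} - 1125\right) + 32343 = - \frac{326861035}{290783} + 32343 = \frac{9077933534}{290783}$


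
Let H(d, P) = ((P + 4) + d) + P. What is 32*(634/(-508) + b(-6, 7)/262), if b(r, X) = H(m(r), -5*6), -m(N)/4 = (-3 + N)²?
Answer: -1436592/16637 ≈ -86.349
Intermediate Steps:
m(N) = -4*(-3 + N)²
H(d, P) = 4 + d + 2*P (H(d, P) = ((4 + P) + d) + P = (4 + P + d) + P = 4 + d + 2*P)
b(r, X) = -56 - 4*(-3 + r)² (b(r, X) = 4 - 4*(-3 + r)² + 2*(-5*6) = 4 - 4*(-3 + r)² + 2*(-30) = 4 - 4*(-3 + r)² - 60 = -56 - 4*(-3 + r)²)
32*(634/(-508) + b(-6, 7)/262) = 32*(634/(-508) + (-56 - 4*(-3 - 6)²)/262) = 32*(634*(-1/508) + (-56 - 4*(-9)²)*(1/262)) = 32*(-317/254 + (-56 - 4*81)*(1/262)) = 32*(-317/254 + (-56 - 324)*(1/262)) = 32*(-317/254 - 380*1/262) = 32*(-317/254 - 190/131) = 32*(-89787/33274) = -1436592/16637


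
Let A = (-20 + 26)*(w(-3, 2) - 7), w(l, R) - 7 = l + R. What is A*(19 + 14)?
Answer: -198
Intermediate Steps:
w(l, R) = 7 + R + l (w(l, R) = 7 + (l + R) = 7 + (R + l) = 7 + R + l)
A = -6 (A = (-20 + 26)*((7 + 2 - 3) - 7) = 6*(6 - 7) = 6*(-1) = -6)
A*(19 + 14) = -6*(19 + 14) = -6*33 = -198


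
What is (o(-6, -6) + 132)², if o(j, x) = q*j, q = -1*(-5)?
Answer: 10404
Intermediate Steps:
q = 5
o(j, x) = 5*j
(o(-6, -6) + 132)² = (5*(-6) + 132)² = (-30 + 132)² = 102² = 10404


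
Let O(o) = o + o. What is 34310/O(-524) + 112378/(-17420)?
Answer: -89431543/2282020 ≈ -39.190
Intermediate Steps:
O(o) = 2*o
34310/O(-524) + 112378/(-17420) = 34310/((2*(-524))) + 112378/(-17420) = 34310/(-1048) + 112378*(-1/17420) = 34310*(-1/1048) - 56189/8710 = -17155/524 - 56189/8710 = -89431543/2282020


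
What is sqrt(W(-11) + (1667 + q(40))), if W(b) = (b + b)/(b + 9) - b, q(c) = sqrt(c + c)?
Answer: sqrt(1689 + 4*sqrt(5)) ≈ 41.206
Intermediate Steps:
q(c) = sqrt(2)*sqrt(c) (q(c) = sqrt(2*c) = sqrt(2)*sqrt(c))
W(b) = -b + 2*b/(9 + b) (W(b) = (2*b)/(9 + b) - b = 2*b/(9 + b) - b = -b + 2*b/(9 + b))
sqrt(W(-11) + (1667 + q(40))) = sqrt(-1*(-11)*(7 - 11)/(9 - 11) + (1667 + sqrt(2)*sqrt(40))) = sqrt(-1*(-11)*(-4)/(-2) + (1667 + sqrt(2)*(2*sqrt(10)))) = sqrt(-1*(-11)*(-1/2)*(-4) + (1667 + 4*sqrt(5))) = sqrt(22 + (1667 + 4*sqrt(5))) = sqrt(1689 + 4*sqrt(5))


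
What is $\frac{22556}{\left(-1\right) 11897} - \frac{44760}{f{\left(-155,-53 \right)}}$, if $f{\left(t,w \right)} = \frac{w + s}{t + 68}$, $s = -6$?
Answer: $- \frac{46329676444}{701923} \approx -66004.0$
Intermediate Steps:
$f{\left(t,w \right)} = \frac{-6 + w}{68 + t}$ ($f{\left(t,w \right)} = \frac{w - 6}{t + 68} = \frac{-6 + w}{68 + t}$)
$\frac{22556}{\left(-1\right) 11897} - \frac{44760}{f{\left(-155,-53 \right)}} = \frac{22556}{\left(-1\right) 11897} - \frac{44760}{\frac{1}{68 - 155} \left(-6 - 53\right)} = \frac{22556}{-11897} - \frac{44760}{\frac{1}{-87} \left(-59\right)} = 22556 \left(- \frac{1}{11897}\right) - \frac{44760}{\left(- \frac{1}{87}\right) \left(-59\right)} = - \frac{22556}{11897} - \frac{44760}{\frac{59}{87}} = - \frac{22556}{11897} - \frac{3894120}{59} = - \frac{46329676444}{701923}$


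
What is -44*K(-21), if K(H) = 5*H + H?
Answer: 5544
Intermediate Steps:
K(H) = 6*H
-44*K(-21) = -264*(-21) = -44*(-126) = 5544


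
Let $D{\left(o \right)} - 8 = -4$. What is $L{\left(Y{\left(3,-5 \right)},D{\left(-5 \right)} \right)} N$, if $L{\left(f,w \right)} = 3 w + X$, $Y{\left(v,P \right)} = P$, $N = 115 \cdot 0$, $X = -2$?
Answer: $0$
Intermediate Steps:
$N = 0$
$D{\left(o \right)} = 4$ ($D{\left(o \right)} = 8 - 4 = 4$)
$L{\left(f,w \right)} = -2 + 3 w$ ($L{\left(f,w \right)} = 3 w - 2 = -2 + 3 w$)
$L{\left(Y{\left(3,-5 \right)},D{\left(-5 \right)} \right)} N = \left(-2 + 3 \cdot 4\right) 0 = \left(-2 + 12\right) 0 = 10 \cdot 0 = 0$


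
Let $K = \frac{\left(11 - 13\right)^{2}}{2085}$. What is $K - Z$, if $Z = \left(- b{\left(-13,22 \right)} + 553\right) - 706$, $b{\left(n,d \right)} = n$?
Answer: $\frac{291904}{2085} \approx 140.0$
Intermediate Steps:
$K = \frac{4}{2085}$ ($K = \left(-2\right)^{2} \cdot \frac{1}{2085} = 4 \cdot \frac{1}{2085} = \frac{4}{2085} \approx 0.0019185$)
$Z = -140$ ($Z = \left(\left(-1\right) \left(-13\right) + 553\right) - 706 = \left(13 + 553\right) - 706 = 566 - 706 = -140$)
$K - Z = \frac{4}{2085} - -140 = \frac{4}{2085} + 140 = \frac{291904}{2085}$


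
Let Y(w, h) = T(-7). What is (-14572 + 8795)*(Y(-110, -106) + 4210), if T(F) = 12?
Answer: -24390494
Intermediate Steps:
Y(w, h) = 12
(-14572 + 8795)*(Y(-110, -106) + 4210) = (-14572 + 8795)*(12 + 4210) = -5777*4222 = -24390494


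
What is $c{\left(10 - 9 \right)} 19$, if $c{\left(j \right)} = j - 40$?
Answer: $-741$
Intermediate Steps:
$c{\left(j \right)} = -40 + j$
$c{\left(10 - 9 \right)} 19 = \left(-40 + \left(10 - 9\right)\right) 19 = \left(-40 + 1\right) 19 = \left(-39\right) 19 = -741$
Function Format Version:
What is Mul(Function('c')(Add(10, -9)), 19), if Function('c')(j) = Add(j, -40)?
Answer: -741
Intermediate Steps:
Function('c')(j) = Add(-40, j)
Mul(Function('c')(Add(10, -9)), 19) = Mul(Add(-40, Add(10, -9)), 19) = Mul(Add(-40, 1), 19) = Mul(-39, 19) = -741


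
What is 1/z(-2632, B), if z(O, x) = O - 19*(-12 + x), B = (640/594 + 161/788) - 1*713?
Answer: 234036/2602163585 ≈ 8.9939e-5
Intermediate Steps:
B = -166567691/234036 (B = (640*(1/594) + 161*(1/788)) - 713 = (320/297 + 161/788) - 713 = 299977/234036 - 713 = -166567691/234036 ≈ -711.72)
z(O, x) = 228 + O - 19*x (z(O, x) = O - (-228 + 19*x) = O + (228 - 19*x) = 228 + O - 19*x)
1/z(-2632, B) = 1/(228 - 2632 - 19*(-166567691/234036)) = 1/(228 - 2632 + 3164786129/234036) = 1/(2602163585/234036) = 234036/2602163585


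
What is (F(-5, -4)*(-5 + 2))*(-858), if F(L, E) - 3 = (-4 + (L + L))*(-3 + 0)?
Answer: 115830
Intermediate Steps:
F(L, E) = 15 - 6*L (F(L, E) = 3 + (-4 + (L + L))*(-3 + 0) = 3 + (-4 + 2*L)*(-3) = 3 + (12 - 6*L) = 15 - 6*L)
(F(-5, -4)*(-5 + 2))*(-858) = ((15 - 6*(-5))*(-5 + 2))*(-858) = ((15 + 30)*(-3))*(-858) = (45*(-3))*(-858) = -135*(-858) = 115830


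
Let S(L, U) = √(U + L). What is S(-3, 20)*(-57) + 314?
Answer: 314 - 57*√17 ≈ 78.983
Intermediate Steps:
S(L, U) = √(L + U)
S(-3, 20)*(-57) + 314 = √(-3 + 20)*(-57) + 314 = √17*(-57) + 314 = -57*√17 + 314 = 314 - 57*√17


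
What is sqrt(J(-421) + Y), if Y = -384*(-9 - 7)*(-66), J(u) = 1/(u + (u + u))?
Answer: I*sqrt(646847411439)/1263 ≈ 636.79*I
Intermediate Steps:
J(u) = 1/(3*u) (J(u) = 1/(u + 2*u) = 1/(3*u))
Y = -405504 (Y = -(-6144)*(-66) = -384*1056 = -405504)
sqrt(J(-421) + Y) = sqrt((1/3)/(-421) - 405504) = sqrt((1/3)*(-1/421) - 405504) = sqrt(-1/1263 - 405504) = sqrt(-512151553/1263) = I*sqrt(646847411439)/1263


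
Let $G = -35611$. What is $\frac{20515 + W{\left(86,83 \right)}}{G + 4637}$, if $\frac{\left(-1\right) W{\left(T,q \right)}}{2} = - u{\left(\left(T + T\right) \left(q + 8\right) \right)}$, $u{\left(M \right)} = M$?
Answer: $- \frac{51819}{30974} \approx -1.673$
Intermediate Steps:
$W{\left(T,q \right)} = 4 T \left(8 + q\right)$ ($W{\left(T,q \right)} = - 2 \left(- \left(T + T\right) \left(q + 8\right)\right) = - 2 \left(- 2 T \left(8 + q\right)\right) = 4 T \left(8 + q\right)$)
$\frac{20515 + W{\left(86,83 \right)}}{G + 4637} = \frac{20515 + 4 \cdot 86 \left(8 + 83\right)}{-35611 + 4637} = \frac{20515 + 4 \cdot 86 \cdot 91}{-30974} = \left(20515 + 31304\right) \left(- \frac{1}{30974}\right) = 51819 \left(- \frac{1}{30974}\right) = - \frac{51819}{30974}$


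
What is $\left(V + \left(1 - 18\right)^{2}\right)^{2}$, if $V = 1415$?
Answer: $2903616$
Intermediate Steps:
$\left(V + \left(1 - 18\right)^{2}\right)^{2} = \left(1415 + \left(1 - 18\right)^{2}\right)^{2} = \left(1415 + \left(-17\right)^{2}\right)^{2} = \left(1415 + 289\right)^{2} = 1704^{2} = 2903616$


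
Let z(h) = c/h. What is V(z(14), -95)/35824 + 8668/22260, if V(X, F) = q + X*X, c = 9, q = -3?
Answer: 2173253959/5582095680 ≈ 0.38933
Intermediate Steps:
z(h) = 9/h
V(X, F) = -3 + X² (V(X, F) = -3 + X*X = -3 + X²)
V(z(14), -95)/35824 + 8668/22260 = (-3 + (9/14)²)/35824 + 8668/22260 = (-3 + (9*(1/14))²)*(1/35824) + 8668*(1/22260) = (-3 + (9/14)²)*(1/35824) + 2167/5565 = (-3 + 81/196)*(1/35824) + 2167/5565 = -507/196*1/35824 + 2167/5565 = -507/7021504 + 2167/5565 = 2173253959/5582095680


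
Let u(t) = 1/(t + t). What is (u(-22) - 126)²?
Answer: 30747025/1936 ≈ 15882.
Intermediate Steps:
u(t) = 1/(2*t)
(u(-22) - 126)² = ((½)/(-22) - 126)² = ((½)*(-1/22) - 126)² = (-1/44 - 126)² = (-5545/44)² = 30747025/1936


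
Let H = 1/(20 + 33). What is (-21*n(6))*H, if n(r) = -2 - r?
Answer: 168/53 ≈ 3.1698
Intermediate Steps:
H = 1/53 ≈ 0.018868
(-21*n(6))*H = -21*(-2 - 1*6)*(1/53) = -21*(-2 - 6)*(1/53) = -21*(-8)*(1/53) = 168*(1/53) = 168/53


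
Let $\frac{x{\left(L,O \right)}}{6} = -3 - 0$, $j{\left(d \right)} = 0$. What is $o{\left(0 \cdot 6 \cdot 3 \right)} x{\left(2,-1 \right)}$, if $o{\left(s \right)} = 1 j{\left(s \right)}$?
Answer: $0$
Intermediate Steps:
$o{\left(s \right)} = 0$ ($o{\left(s \right)} = 1 \cdot 0 = 0$)
$x{\left(L,O \right)} = -18$ ($x{\left(L,O \right)} = 6 \left(-3 - 0\right) = 6 \left(-3 + 0\right) = 6 \left(-3\right) = -18$)
$o{\left(0 \cdot 6 \cdot 3 \right)} x{\left(2,-1 \right)} = 0 \left(-18\right) = 0$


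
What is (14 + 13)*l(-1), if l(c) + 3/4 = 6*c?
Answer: -729/4 ≈ -182.25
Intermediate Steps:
l(c) = -3/4 + 6*c
(14 + 13)*l(-1) = (14 + 13)*(-3/4 + 6*(-1)) = 27*(-3/4 - 6) = 27*(-27/4) = -729/4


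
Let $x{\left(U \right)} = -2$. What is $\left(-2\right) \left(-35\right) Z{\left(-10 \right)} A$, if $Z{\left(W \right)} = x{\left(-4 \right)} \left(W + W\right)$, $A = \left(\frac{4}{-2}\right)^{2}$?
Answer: $11200$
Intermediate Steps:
$A = 4$ ($A = \left(4 \left(- \frac{1}{2}\right)\right)^{2} = \left(-2\right)^{2} = 4$)
$Z{\left(W \right)} = - 4 W$ ($Z{\left(W \right)} = - 2 \left(W + W\right) = - 2 \cdot 2 W = - 4 W$)
$\left(-2\right) \left(-35\right) Z{\left(-10 \right)} A = \left(-2\right) \left(-35\right) \left(\left(-4\right) \left(-10\right)\right) 4 = 70 \cdot 40 \cdot 4 = 2800 \cdot 4 = 11200$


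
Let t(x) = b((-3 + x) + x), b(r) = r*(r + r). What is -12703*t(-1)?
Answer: -635150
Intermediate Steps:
b(r) = 2*r² (b(r) = r*(2*r) = 2*r²)
t(x) = 2*(-3 + 2*x)² (t(x) = 2*((-3 + x) + x)² = 2*(-3 + 2*x)²)
-12703*t(-1) = -25406*(-3 + 2*(-1))² = -25406*(-3 - 2)² = -25406*(-5)² = -25406*25 = -12703*50 = -635150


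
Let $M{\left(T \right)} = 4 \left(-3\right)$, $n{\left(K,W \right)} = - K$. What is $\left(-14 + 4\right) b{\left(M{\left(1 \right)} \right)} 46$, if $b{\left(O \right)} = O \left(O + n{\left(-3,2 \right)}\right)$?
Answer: $-49680$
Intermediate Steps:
$M{\left(T \right)} = -12$
$b{\left(O \right)} = O \left(3 + O\right)$ ($b{\left(O \right)} = O \left(O - -3\right) = O \left(O + 3\right) = O \left(3 + O\right)$)
$\left(-14 + 4\right) b{\left(M{\left(1 \right)} \right)} 46 = \left(-14 + 4\right) \left(- 12 \left(3 - 12\right)\right) 46 = - 10 \left(\left(-12\right) \left(-9\right)\right) 46 = \left(-10\right) 108 \cdot 46 = \left(-1080\right) 46 = -49680$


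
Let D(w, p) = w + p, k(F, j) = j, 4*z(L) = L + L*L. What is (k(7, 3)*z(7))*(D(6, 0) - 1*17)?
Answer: -462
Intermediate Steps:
z(L) = L/4 + L**2/4 (z(L) = (L + L*L)/4 = (L + L**2)/4 = L/4 + L**2/4)
D(w, p) = p + w
(k(7, 3)*z(7))*(D(6, 0) - 1*17) = (3*((1/4)*7*(1 + 7)))*((0 + 6) - 1*17) = (3*((1/4)*7*8))*(6 - 17) = (3*14)*(-11) = 42*(-11) = -462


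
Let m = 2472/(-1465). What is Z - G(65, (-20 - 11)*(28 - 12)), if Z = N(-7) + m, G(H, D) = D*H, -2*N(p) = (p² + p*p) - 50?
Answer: 47193968/1465 ≈ 32214.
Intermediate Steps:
N(p) = 25 - p² (N(p) = -((p² + p*p) - 50)/2 = -((p² + p²) - 50)/2 = -(2*p² - 50)/2 = -(-50 + 2*p²)/2 = 25 - p²)
m = -2472/1465 (m = 2472*(-1/1465) = -2472/1465 ≈ -1.6874)
Z = -37632/1465 (Z = (25 - 1*(-7)²) - 2472/1465 = (25 - 1*49) - 2472/1465 = (25 - 49) - 2472/1465 = -24 - 2472/1465 = -37632/1465 ≈ -25.687)
Z - G(65, (-20 - 11)*(28 - 12)) = -37632/1465 - (-20 - 11)*(28 - 12)*65 = -37632/1465 - (-31*16)*65 = -37632/1465 - (-496)*65 = -37632/1465 - 1*(-32240) = -37632/1465 + 32240 = 47193968/1465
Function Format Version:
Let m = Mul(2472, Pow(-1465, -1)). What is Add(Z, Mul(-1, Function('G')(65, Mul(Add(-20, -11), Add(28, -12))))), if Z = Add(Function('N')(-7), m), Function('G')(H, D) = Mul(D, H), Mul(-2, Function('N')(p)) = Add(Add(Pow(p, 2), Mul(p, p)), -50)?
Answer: Rational(47193968, 1465) ≈ 32214.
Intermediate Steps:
Function('N')(p) = Add(25, Mul(-1, Pow(p, 2))) (Function('N')(p) = Mul(Rational(-1, 2), Add(Add(Pow(p, 2), Mul(p, p)), -50)) = Mul(Rational(-1, 2), Add(Add(Pow(p, 2), Pow(p, 2)), -50)) = Mul(Rational(-1, 2), Add(Mul(2, Pow(p, 2)), -50)) = Mul(Rational(-1, 2), Add(-50, Mul(2, Pow(p, 2)))) = Add(25, Mul(-1, Pow(p, 2))))
m = Rational(-2472, 1465) (m = Mul(2472, Rational(-1, 1465)) = Rational(-2472, 1465) ≈ -1.6874)
Z = Rational(-37632, 1465) (Z = Add(Add(25, Mul(-1, Pow(-7, 2))), Rational(-2472, 1465)) = Add(Add(25, Mul(-1, 49)), Rational(-2472, 1465)) = Add(Add(25, -49), Rational(-2472, 1465)) = Add(-24, Rational(-2472, 1465)) = Rational(-37632, 1465) ≈ -25.687)
Add(Z, Mul(-1, Function('G')(65, Mul(Add(-20, -11), Add(28, -12))))) = Add(Rational(-37632, 1465), Mul(-1, Mul(Mul(Add(-20, -11), Add(28, -12)), 65))) = Add(Rational(-37632, 1465), Mul(-1, Mul(Mul(-31, 16), 65))) = Add(Rational(-37632, 1465), Mul(-1, Mul(-496, 65))) = Add(Rational(-37632, 1465), Mul(-1, -32240)) = Add(Rational(-37632, 1465), 32240) = Rational(47193968, 1465)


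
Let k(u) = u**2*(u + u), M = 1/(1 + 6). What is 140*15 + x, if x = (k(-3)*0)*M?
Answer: 2100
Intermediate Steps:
M = 1/7 ≈ 0.14286
k(u) = 2*u**3 (k(u) = u**2*(2*u) = 2*u**3)
x = 0 (x = ((2*(-3)**3)*0)*(1/7) = ((2*(-27))*0)*(1/7) = -54*0*(1/7) = 0*(1/7) = 0)
140*15 + x = 140*15 + 0 = 2100 + 0 = 2100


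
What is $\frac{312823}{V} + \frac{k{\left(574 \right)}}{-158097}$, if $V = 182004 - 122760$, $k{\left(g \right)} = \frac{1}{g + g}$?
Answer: $\frac{788554467927}{149340428762} \approx 5.2803$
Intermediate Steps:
$k{\left(g \right)} = \frac{1}{2 g}$
$V = 59244$
$\frac{312823}{V} + \frac{k{\left(574 \right)}}{-158097} = \frac{312823}{59244} + \frac{\frac{1}{2} \cdot \frac{1}{574}}{-158097} = 312823 \cdot \frac{1}{59244} + \frac{1}{2} \cdot \frac{1}{574} \left(- \frac{1}{158097}\right) = \frac{312823}{59244} + \frac{1}{1148} \left(- \frac{1}{158097}\right) = \frac{312823}{59244} - \frac{1}{181495356} = \frac{788554467927}{149340428762}$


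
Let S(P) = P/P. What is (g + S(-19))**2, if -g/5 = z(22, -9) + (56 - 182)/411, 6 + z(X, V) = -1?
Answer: 26440164/18769 ≈ 1408.7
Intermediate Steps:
S(P) = 1
z(X, V) = -7 (z(X, V) = -6 - 1 = -7)
g = 5005/137 (g = -5*(-7 + (56 - 182)/411) = -5*(-7 - 126*1/411) = -5*(-7 - 42/137) = -5*(-1001/137) = 5005/137 ≈ 36.533)
(g + S(-19))**2 = (5005/137 + 1)**2 = (5142/137)**2 = 26440164/18769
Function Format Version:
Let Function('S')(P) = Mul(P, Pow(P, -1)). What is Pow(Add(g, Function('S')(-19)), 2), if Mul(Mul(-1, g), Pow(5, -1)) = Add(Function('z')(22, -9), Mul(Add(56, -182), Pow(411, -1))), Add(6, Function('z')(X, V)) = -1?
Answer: Rational(26440164, 18769) ≈ 1408.7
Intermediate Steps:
Function('S')(P) = 1
Function('z')(X, V) = -7 (Function('z')(X, V) = Add(-6, -1) = -7)
g = Rational(5005, 137) (g = Mul(-5, Add(-7, Mul(Add(56, -182), Pow(411, -1)))) = Mul(-5, Add(-7, Mul(-126, Rational(1, 411)))) = Mul(-5, Add(-7, Rational(-42, 137))) = Mul(-5, Rational(-1001, 137)) = Rational(5005, 137) ≈ 36.533)
Pow(Add(g, Function('S')(-19)), 2) = Pow(Add(Rational(5005, 137), 1), 2) = Pow(Rational(5142, 137), 2) = Rational(26440164, 18769)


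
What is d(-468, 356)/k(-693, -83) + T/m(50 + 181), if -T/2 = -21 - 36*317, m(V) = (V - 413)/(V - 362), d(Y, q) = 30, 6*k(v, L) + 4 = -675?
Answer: 145276791/8827 ≈ 16458.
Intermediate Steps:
k(v, L) = -679/6 (k(v, L) = -2/3 + (1/6)*(-675) = -2/3 - 225/2 = -679/6)
m(V) = (-413 + V)/(-362 + V)
T = 22866 (T = -2*(-21 - 36*317) = -2*(-21 - 11412) = -2*(-11433) = 22866)
d(-468, 356)/k(-693, -83) + T/m(50 + 181) = 30/(-679/6) + 22866/(((-413 + (50 + 181))/(-362 + (50 + 181)))) = 30*(-6/679) + 22866/(((-413 + 231)/(-362 + 231))) = -180/679 + 22866/((-182/(-131))) = -180/679 + 22866/((-1/131*(-182))) = -180/679 + 22866/(182/131) = -180/679 + 22866*(131/182) = -180/679 + 1497723/91 = 145276791/8827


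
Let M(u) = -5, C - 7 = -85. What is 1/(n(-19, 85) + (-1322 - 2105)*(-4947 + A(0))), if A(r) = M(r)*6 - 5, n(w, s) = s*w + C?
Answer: 1/17071621 ≈ 5.8577e-8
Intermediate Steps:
C = -78 (C = 7 - 85 = -78)
n(w, s) = -78 + s*w (n(w, s) = s*w - 78 = -78 + s*w)
A(r) = -35 (A(r) = -5*6 - 5 = -30 - 5 = -35)
1/(n(-19, 85) + (-1322 - 2105)*(-4947 + A(0))) = 1/((-78 + 85*(-19)) + (-1322 - 2105)*(-4947 - 35)) = 1/((-78 - 1615) - 3427*(-4982)) = 1/(-1693 + 17073314) = 1/17071621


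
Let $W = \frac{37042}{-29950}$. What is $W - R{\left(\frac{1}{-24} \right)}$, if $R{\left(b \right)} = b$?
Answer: $- \frac{429529}{359400} \approx -1.1951$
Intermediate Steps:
$W = - \frac{18521}{14975}$ ($W = 37042 \left(- \frac{1}{29950}\right) = - \frac{18521}{14975} \approx -1.2368$)
$W - R{\left(\frac{1}{-24} \right)} = - \frac{18521}{14975} - \frac{1}{-24} = - \frac{18521}{14975} - - \frac{1}{24} = - \frac{18521}{14975} + \frac{1}{24} = - \frac{429529}{359400}$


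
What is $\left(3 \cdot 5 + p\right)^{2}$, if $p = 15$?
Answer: $900$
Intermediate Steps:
$\left(3 \cdot 5 + p\right)^{2} = \left(3 \cdot 5 + 15\right)^{2} = \left(15 + 15\right)^{2} = 30^{2} = 900$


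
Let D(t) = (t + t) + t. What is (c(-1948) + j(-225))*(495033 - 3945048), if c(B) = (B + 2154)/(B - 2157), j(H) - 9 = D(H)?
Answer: 1886562042408/821 ≈ 2.2979e+9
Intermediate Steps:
D(t) = 3*t (D(t) = 2*t + t = 3*t)
j(H) = 9 + 3*H
c(B) = (2154 + B)/(-2157 + B)
(c(-1948) + j(-225))*(495033 - 3945048) = ((2154 - 1948)/(-2157 - 1948) + (9 + 3*(-225)))*(495033 - 3945048) = (206/(-4105) + (9 - 675))*(-3450015) = (-1/4105*206 - 666)*(-3450015) = (-206/4105 - 666)*(-3450015) = -2734136/4105*(-3450015) = 1886562042408/821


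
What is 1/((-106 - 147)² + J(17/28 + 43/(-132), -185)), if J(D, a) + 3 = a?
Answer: 1/63821 ≈ 1.5669e-5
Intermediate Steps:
J(D, a) = -3 + a
1/((-106 - 147)² + J(17/28 + 43/(-132), -185)) = 1/((-106 - 147)² + (-3 - 185)) = 1/((-253)² - 188) = 1/(64009 - 188) = 1/63821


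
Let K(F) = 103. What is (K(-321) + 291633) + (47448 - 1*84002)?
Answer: 255182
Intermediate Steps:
(K(-321) + 291633) + (47448 - 1*84002) = (103 + 291633) + (47448 - 1*84002) = 291736 + (47448 - 84002) = 291736 - 36554 = 255182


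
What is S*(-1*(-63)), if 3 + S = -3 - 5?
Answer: -693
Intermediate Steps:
S = -11 (S = -3 + (-3 - 5) = -3 - 8 = -11)
S*(-1*(-63)) = -(-11)*(-63) = -11*63 = -693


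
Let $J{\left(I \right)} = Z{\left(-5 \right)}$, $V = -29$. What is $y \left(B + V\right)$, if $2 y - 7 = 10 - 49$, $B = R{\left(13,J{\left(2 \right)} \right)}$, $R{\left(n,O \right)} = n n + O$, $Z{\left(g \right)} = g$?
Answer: $-2160$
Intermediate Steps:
$J{\left(I \right)} = -5$
$R{\left(n,O \right)} = O + n^{2}$ ($R{\left(n,O \right)} = n^{2} + O = O + n^{2}$)
$B = 164$ ($B = -5 + 13^{2} = -5 + 169 = 164$)
$y = -16$ ($y = \frac{7}{2} + \frac{10 - 49}{2} = \frac{7}{2} + \frac{1}{2} \left(-39\right) = \frac{7}{2} - \frac{39}{2} = -16$)
$y \left(B + V\right) = - 16 \left(164 - 29\right) = \left(-16\right) 135 = -2160$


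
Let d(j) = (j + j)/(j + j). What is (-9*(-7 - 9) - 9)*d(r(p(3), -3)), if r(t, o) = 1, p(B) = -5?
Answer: 135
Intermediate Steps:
d(j) = 1 (d(j) = (2*j)/((2*j)) = (2*j)*(1/(2*j)) = 1)
(-9*(-7 - 9) - 9)*d(r(p(3), -3)) = (-9*(-7 - 9) - 9)*1 = (-9*(-16) - 9)*1 = (144 - 9)*1 = 135*1 = 135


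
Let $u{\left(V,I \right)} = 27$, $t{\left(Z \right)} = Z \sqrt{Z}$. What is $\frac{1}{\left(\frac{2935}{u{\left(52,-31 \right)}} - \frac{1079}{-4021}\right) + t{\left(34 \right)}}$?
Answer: $- \frac{160553873682}{40412632477729} + \frac{200375489313 \sqrt{34}}{161650529910916} \approx 0.003255$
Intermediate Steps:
$t{\left(Z \right)} = Z^{\frac{3}{2}}$
$\frac{1}{\left(\frac{2935}{u{\left(52,-31 \right)}} - \frac{1079}{-4021}\right) + t{\left(34 \right)}} = \frac{1}{\left(\frac{2935}{27} - \frac{1079}{-4021}\right) + 34^{\frac{3}{2}}} = \frac{1}{\left(2935 \cdot \frac{1}{27} - - \frac{1079}{4021}\right) + 34 \sqrt{34}} = \frac{1}{\left(\frac{2935}{27} + \frac{1079}{4021}\right) + 34 \sqrt{34}} = \frac{1}{\frac{11830768}{108567} + 34 \sqrt{34}}$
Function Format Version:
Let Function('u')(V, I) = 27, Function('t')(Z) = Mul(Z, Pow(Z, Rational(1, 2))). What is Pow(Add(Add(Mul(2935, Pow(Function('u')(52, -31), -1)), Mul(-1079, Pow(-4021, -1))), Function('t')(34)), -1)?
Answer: Add(Rational(-160553873682, 40412632477729), Mul(Rational(200375489313, 161650529910916), Pow(34, Rational(1, 2)))) ≈ 0.0032550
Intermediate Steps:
Function('t')(Z) = Pow(Z, Rational(3, 2))
Pow(Add(Add(Mul(2935, Pow(Function('u')(52, -31), -1)), Mul(-1079, Pow(-4021, -1))), Function('t')(34)), -1) = Pow(Add(Add(Mul(2935, Pow(27, -1)), Mul(-1079, Pow(-4021, -1))), Pow(34, Rational(3, 2))), -1) = Pow(Add(Add(Mul(2935, Rational(1, 27)), Mul(-1079, Rational(-1, 4021))), Mul(34, Pow(34, Rational(1, 2)))), -1) = Pow(Add(Add(Rational(2935, 27), Rational(1079, 4021)), Mul(34, Pow(34, Rational(1, 2)))), -1) = Pow(Add(Rational(11830768, 108567), Mul(34, Pow(34, Rational(1, 2)))), -1)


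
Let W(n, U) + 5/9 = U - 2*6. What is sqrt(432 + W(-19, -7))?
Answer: 8*sqrt(58)/3 ≈ 20.309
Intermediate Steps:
W(n, U) = -113/9 + U (W(n, U) = -5/9 + (U - 2*6) = -5/9 + (U - 12) = -5/9 + (-12 + U) = -113/9 + U)
sqrt(432 + W(-19, -7)) = sqrt(432 + (-113/9 - 7)) = sqrt(432 - 176/9) = sqrt(3712/9) = 8*sqrt(58)/3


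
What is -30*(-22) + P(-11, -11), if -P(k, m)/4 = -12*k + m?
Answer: 176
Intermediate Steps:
P(k, m) = -4*m + 48*k (P(k, m) = -4*(-12*k + m) = -4*(m - 12*k) = -4*m + 48*k)
-30*(-22) + P(-11, -11) = -30*(-22) + (-4*(-11) + 48*(-11)) = 660 + (44 - 528) = 660 - 484 = 176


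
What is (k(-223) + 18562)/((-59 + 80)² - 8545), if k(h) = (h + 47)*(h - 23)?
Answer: -30929/4052 ≈ -7.6330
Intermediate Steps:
k(h) = (-23 + h)*(47 + h) (k(h) = (47 + h)*(-23 + h) = (-23 + h)*(47 + h))
(k(-223) + 18562)/((-59 + 80)² - 8545) = ((-1081 + (-223)² + 24*(-223)) + 18562)/((-59 + 80)² - 8545) = ((-1081 + 49729 - 5352) + 18562)/(21² - 8545) = (43296 + 18562)/(441 - 8545) = 61858/(-8104) = 61858*(-1/8104) = -30929/4052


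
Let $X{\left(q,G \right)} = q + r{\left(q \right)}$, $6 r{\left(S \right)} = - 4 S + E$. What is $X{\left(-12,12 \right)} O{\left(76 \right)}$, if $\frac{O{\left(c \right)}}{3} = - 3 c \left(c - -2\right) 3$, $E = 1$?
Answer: $613548$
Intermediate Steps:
$r{\left(S \right)} = \frac{1}{6} - \frac{2 S}{3}$ ($r{\left(S \right)} = \frac{- 4 S + 1}{6} = \frac{1 - 4 S}{6} = \frac{1}{6} - \frac{2 S}{3}$)
$X{\left(q,G \right)} = \frac{1}{6} + \frac{q}{3}$ ($X{\left(q,G \right)} = q - \left(- \frac{1}{6} + \frac{2 q}{3}\right) = \frac{1}{6} + \frac{q}{3}$)
$O{\left(c \right)} = - 27 c \left(2 + c\right)$ ($O{\left(c \right)} = 3 - 3 c \left(c - -2\right) 3 = 3 - 3 c \left(c + 2\right) 3 = 3 - 3 c \left(2 + c\right) 3 = 3 \left(- 9 c \left(2 + c\right)\right) = - 27 c \left(2 + c\right)$)
$X{\left(-12,12 \right)} O{\left(76 \right)} = \left(\frac{1}{6} + \frac{1}{3} \left(-12\right)\right) \left(\left(-27\right) 76 \left(2 + 76\right)\right) = \left(\frac{1}{6} - 4\right) \left(\left(-27\right) 76 \cdot 78\right) = \left(- \frac{23}{6}\right) \left(-160056\right) = 613548$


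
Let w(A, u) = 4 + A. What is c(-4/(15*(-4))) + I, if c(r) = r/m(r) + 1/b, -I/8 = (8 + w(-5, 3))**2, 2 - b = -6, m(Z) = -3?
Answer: -141083/360 ≈ -391.90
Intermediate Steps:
b = 8 (b = 2 - 1*(-6) = 2 + 6 = 8)
I = -392 (I = -8*(8 + (4 - 5))**2 = -8*(8 - 1)**2 = -8*7**2 = -8*49 = -392)
c(r) = 1/8 - r/3 (c(r) = r/(-3) + 1/8 = r*(-1/3) + 1*(1/8) = -r/3 + 1/8 = 1/8 - r/3)
c(-4/(15*(-4))) + I = (1/8 - (-4)/(3*(15*(-4)))) - 392 = (1/8 - (-4)/(3*(-60))) - 392 = (1/8 - (-4)*(-1)/(3*60)) - 392 = (1/8 - 1/3*1/15) - 392 = (1/8 - 1/45) - 392 = 37/360 - 392 = -141083/360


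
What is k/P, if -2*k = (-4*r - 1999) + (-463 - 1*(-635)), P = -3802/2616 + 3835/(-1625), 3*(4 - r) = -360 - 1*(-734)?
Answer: -21979850/124697 ≈ -176.27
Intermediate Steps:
r = -362/3 (r = 4 - (-360 - 1*(-734))/3 = 4 - (-360 + 734)/3 = 4 - ⅓*374 = 4 - 374/3 = -362/3 ≈ -120.67)
P = -124697/32700 (P = -3802*1/2616 + 3835*(-1/1625) = -1901/1308 - 59/25 = -124697/32700 ≈ -3.8134)
k = 4033/6 (k = -((-4*(-362/3) - 1999) + (-463 - 1*(-635)))/2 = -((1448/3 - 1999) + (-463 + 635))/2 = -(-4549/3 + 172)/2 = -½*(-4033/3) = 4033/6 ≈ 672.17)
k/P = 4033/(6*(-124697/32700)) = (4033/6)*(-32700/124697) = -21979850/124697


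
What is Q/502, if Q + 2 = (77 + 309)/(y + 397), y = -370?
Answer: 166/6777 ≈ 0.024495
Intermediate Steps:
Q = 332/27 (Q = -2 + (77 + 309)/(-370 + 397) = -2 + 386/27 = 332/27 ≈ 12.296)
Q/502 = (332/27)/502 = (332/27)*(1/502) = 166/6777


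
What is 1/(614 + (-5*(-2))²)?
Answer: 1/714 ≈ 0.0014006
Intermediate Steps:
1/(614 + (-5*(-2))²) = 1/(614 + 10²) = 1/(614 + 100) = 1/714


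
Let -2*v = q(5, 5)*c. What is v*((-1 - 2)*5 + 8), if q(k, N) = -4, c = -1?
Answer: 14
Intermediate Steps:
v = -2 (v = -(-2)*(-1) = -1/2*4 = -2)
v*((-1 - 2)*5 + 8) = -2*((-1 - 2)*5 + 8) = -2*(-3*5 + 8) = -2*(-15 + 8) = -2*(-7) = 14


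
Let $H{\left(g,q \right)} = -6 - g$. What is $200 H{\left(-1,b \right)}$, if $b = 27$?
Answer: $-1000$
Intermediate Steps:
$200 H{\left(-1,b \right)} = 200 \left(-6 - -1\right) = 200 \left(-6 + 1\right) = 200 \left(-5\right) = -1000$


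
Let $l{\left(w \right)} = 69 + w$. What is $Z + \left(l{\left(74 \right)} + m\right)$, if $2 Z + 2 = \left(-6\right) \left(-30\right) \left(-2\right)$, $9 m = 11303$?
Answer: $\frac{10961}{9} \approx 1217.9$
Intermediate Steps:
$m = \frac{11303}{9}$ ($m = \frac{1}{9} \cdot 11303 = \frac{11303}{9} \approx 1255.9$)
$Z = -181$ ($Z = -1 + \frac{\left(-6\right) \left(-30\right) \left(-2\right)}{2} = -1 + \frac{180 \left(-2\right)}{2} = -1 + \frac{1}{2} \left(-360\right) = -1 - 180 = -181$)
$Z + \left(l{\left(74 \right)} + m\right) = -181 + \left(\left(69 + 74\right) + \frac{11303}{9}\right) = -181 + \left(143 + \frac{11303}{9}\right) = -181 + \frac{12590}{9} = \frac{10961}{9}$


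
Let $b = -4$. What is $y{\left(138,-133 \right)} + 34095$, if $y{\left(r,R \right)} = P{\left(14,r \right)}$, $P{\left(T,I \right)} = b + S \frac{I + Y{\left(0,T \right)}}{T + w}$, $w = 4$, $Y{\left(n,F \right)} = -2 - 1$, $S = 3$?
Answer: $\frac{68227}{2} \approx 34114.0$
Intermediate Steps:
$Y{\left(n,F \right)} = -3$ ($Y{\left(n,F \right)} = -2 - 1 = -3$)
$P{\left(T,I \right)} = -4 + \frac{3 \left(-3 + I\right)}{4 + T}$ ($P{\left(T,I \right)} = -4 + 3 \frac{I - 3}{T + 4} = -4 + 3 \frac{-3 + I}{4 + T} = -4 + \frac{3 \left(-3 + I\right)}{4 + T}$)
$y{\left(r,R \right)} = - \frac{9}{2} + \frac{r}{6}$ ($y{\left(r,R \right)} = \frac{-25 - 56 + 3 r}{4 + 14} = \frac{-25 - 56 + 3 r}{18} = \frac{-81 + 3 r}{18} = - \frac{9}{2} + \frac{r}{6}$)
$y{\left(138,-133 \right)} + 34095 = \left(- \frac{9}{2} + \frac{1}{6} \cdot 138\right) + 34095 = \left(- \frac{9}{2} + 23\right) + 34095 = \frac{37}{2} + 34095 = \frac{68227}{2}$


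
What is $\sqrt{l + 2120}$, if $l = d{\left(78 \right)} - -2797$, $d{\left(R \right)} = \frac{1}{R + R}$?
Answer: $\frac{\sqrt{29915067}}{78} \approx 70.121$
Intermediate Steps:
$d{\left(R \right)} = \frac{1}{2 R}$
$l = \frac{436333}{156}$ ($l = \frac{1}{2 \cdot 78} - -2797 = \frac{1}{2} \cdot \frac{1}{78} + 2797 = \frac{1}{156} + 2797 = \frac{436333}{156} \approx 2797.0$)
$\sqrt{l + 2120} = \sqrt{\frac{436333}{156} + 2120} = \sqrt{\frac{767053}{156}} = \frac{\sqrt{29915067}}{78}$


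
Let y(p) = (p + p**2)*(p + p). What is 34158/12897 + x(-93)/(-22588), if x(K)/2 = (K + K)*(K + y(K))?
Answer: -636232142021/24276453 ≈ -26208.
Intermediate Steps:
y(p) = 2*p*(p + p**2) (y(p) = (p + p**2)*(2*p) = 2*p*(p + p**2))
x(K) = 4*K*(K + 2*K**2*(1 + K)) (x(K) = 2*((K + K)*(K + 2*K**2*(1 + K))) = 2*((2*K)*(K + 2*K**2*(1 + K))) = 2*(2*K*(K + 2*K**2*(1 + K))) = 4*K*(K + 2*K**2*(1 + K)))
34158/12897 + x(-93)/(-22588) = 34158/12897 + ((-93)**2*(4 + 8*(-93)*(1 - 93)))/(-22588) = 34158*(1/12897) + (8649*(4 + 8*(-93)*(-92)))*(-1/22588) = 11386/4299 + (8649*(4 + 68448))*(-1/22588) = 11386/4299 + (8649*68452)*(-1/22588) = 11386/4299 + 592041348*(-1/22588) = 11386/4299 - 148010337/5647 = -636232142021/24276453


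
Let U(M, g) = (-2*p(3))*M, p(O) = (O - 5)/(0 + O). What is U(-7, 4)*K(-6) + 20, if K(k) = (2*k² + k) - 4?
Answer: -1676/3 ≈ -558.67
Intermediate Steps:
p(O) = (-5 + O)/O
U(M, g) = 4*M/3 (U(M, g) = (-2*(-5 + 3)/3)*M = (-2*(-2)/3)*M = (-2*(-⅔))*M = 4*M/3)
K(k) = -4 + k + 2*k² (K(k) = (k + 2*k²) - 4 = -4 + k + 2*k²)
U(-7, 4)*K(-6) + 20 = ((4/3)*(-7))*(-4 - 6 + 2*(-6)²) + 20 = -28*(-4 - 6 + 2*36)/3 + 20 = -28*(-4 - 6 + 72)/3 + 20 = -28/3*62 + 20 = -1736/3 + 20 = -1676/3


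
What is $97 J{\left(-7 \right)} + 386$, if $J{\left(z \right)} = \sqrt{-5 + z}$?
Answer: $386 + 194 i \sqrt{3} \approx 386.0 + 336.02 i$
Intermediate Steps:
$97 J{\left(-7 \right)} + 386 = 97 \sqrt{-5 - 7} + 386 = 97 \sqrt{-12} + 386 = 97 \cdot 2 i \sqrt{3} + 386 = 194 i \sqrt{3} + 386 = 386 + 194 i \sqrt{3}$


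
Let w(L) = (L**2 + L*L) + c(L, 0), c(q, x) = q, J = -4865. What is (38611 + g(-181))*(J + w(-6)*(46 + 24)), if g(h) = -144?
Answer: -9424415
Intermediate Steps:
w(L) = L + 2*L**2 (w(L) = (L**2 + L*L) + L = (L**2 + L**2) + L = 2*L**2 + L = L + 2*L**2)
(38611 + g(-181))*(J + w(-6)*(46 + 24)) = (38611 - 144)*(-4865 + (-6*(1 + 2*(-6)))*(46 + 24)) = 38467*(-4865 - 6*(1 - 12)*70) = 38467*(-4865 - 6*(-11)*70) = 38467*(-4865 + 66*70) = 38467*(-4865 + 4620) = 38467*(-245) = -9424415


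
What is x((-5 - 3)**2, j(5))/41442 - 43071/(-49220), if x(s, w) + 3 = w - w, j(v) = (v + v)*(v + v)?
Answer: 297466787/339962540 ≈ 0.87500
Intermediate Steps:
j(v) = 4*v**2 (j(v) = (2*v)*(2*v) = 4*v**2)
x(s, w) = -3 (x(s, w) = -3 + (w - w) = -3 + 0 = -3)
x((-5 - 3)**2, j(5))/41442 - 43071/(-49220) = -3/41442 - 43071/(-49220) = -3*1/41442 - 43071*(-1/49220) = -1/13814 + 43071/49220 = 297466787/339962540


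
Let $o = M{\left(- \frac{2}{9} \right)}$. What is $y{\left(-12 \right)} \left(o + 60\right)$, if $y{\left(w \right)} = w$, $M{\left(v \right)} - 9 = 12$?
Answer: $-972$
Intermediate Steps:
$M{\left(v \right)} = 21$ ($M{\left(v \right)} = 9 + 12 = 21$)
$o = 21$
$y{\left(-12 \right)} \left(o + 60\right) = - 12 \left(21 + 60\right) = \left(-12\right) 81 = -972$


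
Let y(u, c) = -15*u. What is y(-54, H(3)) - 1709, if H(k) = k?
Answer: -899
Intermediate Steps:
y(-54, H(3)) - 1709 = -15*(-54) - 1709 = 810 - 1709 = -899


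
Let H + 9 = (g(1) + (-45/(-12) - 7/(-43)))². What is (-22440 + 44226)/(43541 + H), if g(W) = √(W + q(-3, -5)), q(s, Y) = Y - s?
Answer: 830314545845637792/1659650037699891233 - 149213425260288*I/1659650037699891233 ≈ 0.50029 - 8.9907e-5*I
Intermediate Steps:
g(W) = √(-2 + W) (g(W) = √(W + (-5 - 1*(-3))) = √(W + (-5 + 3)) = √(W - 2) = √(-2 + W))
H = -9 + (673/172 + I)² (H = -9 + (√(-2 + 1) + (-45/(-12) - 7/(-43)))² = -9 + (√(-1) + (-45*(-1/12) - 7*(-1/43)))² = -9 + (I + (15/4 + 7/43))² = -9 + (I + 673/172)² = -9 + (673/172 + I)² ≈ 5.3099 + 7.8256*I)
(-22440 + 44226)/(43541 + H) = (-22440 + 44226)/(43541 + (157089/29584 + 673*I/86)) = 21786/(1288274033/29584 + 673*I/86) = 21786*(875213056*(1288274033/29584 - 673*I/86)/1659650037699891233) = 19067391638016*(1288274033/29584 - 673*I/86)/1659650037699891233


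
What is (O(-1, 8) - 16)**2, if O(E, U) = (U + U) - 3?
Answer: 9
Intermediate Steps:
O(E, U) = -3 + 2*U (O(E, U) = 2*U - 3 = -3 + 2*U)
(O(-1, 8) - 16)**2 = ((-3 + 2*8) - 16)**2 = ((-3 + 16) - 16)**2 = (13 - 16)**2 = (-3)**2 = 9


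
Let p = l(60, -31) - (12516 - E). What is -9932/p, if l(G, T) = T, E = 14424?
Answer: -9932/1877 ≈ -5.2914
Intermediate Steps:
p = 1877 (p = -31 - (12516 - 1*14424) = -31 - (12516 - 14424) = -31 - 1*(-1908) = -31 + 1908 = 1877)
-9932/p = -9932/1877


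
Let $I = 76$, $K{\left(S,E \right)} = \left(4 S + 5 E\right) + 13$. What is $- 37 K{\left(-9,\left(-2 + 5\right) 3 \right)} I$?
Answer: $-61864$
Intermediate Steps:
$K{\left(S,E \right)} = 13 + 4 S + 5 E$
$- 37 K{\left(-9,\left(-2 + 5\right) 3 \right)} I = - 37 \left(13 + 4 \left(-9\right) + 5 \left(-2 + 5\right) 3\right) 76 = - 37 \left(13 - 36 + 5 \cdot 3 \cdot 3\right) 76 = - 37 \left(13 - 36 + 5 \cdot 9\right) 76 = - 37 \left(13 - 36 + 45\right) 76 = \left(-37\right) 22 \cdot 76 = \left(-814\right) 76 = -61864$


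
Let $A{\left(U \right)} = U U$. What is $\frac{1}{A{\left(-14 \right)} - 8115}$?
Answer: $- \frac{1}{7919} \approx -0.00012628$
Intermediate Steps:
$A{\left(U \right)} = U^{2}$
$\frac{1}{A{\left(-14 \right)} - 8115} = \frac{1}{\left(-14\right)^{2} - 8115} = \frac{1}{196 - 8115} = \frac{1}{-7919} = - \frac{1}{7919}$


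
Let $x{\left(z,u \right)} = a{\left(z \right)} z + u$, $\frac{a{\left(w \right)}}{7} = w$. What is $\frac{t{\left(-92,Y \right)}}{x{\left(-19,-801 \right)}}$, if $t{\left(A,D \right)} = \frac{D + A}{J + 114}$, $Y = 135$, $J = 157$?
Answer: $\frac{43}{467746} \approx 9.193 \cdot 10^{-5}$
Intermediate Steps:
$a{\left(w \right)} = 7 w$
$x{\left(z,u \right)} = u + 7 z^{2}$ ($x{\left(z,u \right)} = 7 z z + u = 7 z^{2} + u = u + 7 z^{2}$)
$t{\left(A,D \right)} = \frac{A}{271} + \frac{D}{271}$ ($t{\left(A,D \right)} = \frac{D + A}{157 + 114} = \frac{A + D}{271} = \left(A + D\right) \frac{1}{271} = \frac{A}{271} + \frac{D}{271}$)
$\frac{t{\left(-92,Y \right)}}{x{\left(-19,-801 \right)}} = \frac{\frac{1}{271} \left(-92\right) + \frac{1}{271} \cdot 135}{-801 + 7 \left(-19\right)^{2}} = \frac{- \frac{92}{271} + \frac{135}{271}}{-801 + 7 \cdot 361} = \frac{43}{271 \left(-801 + 2527\right)} = \frac{43}{271 \cdot 1726} = \frac{43}{271} \cdot \frac{1}{1726} = \frac{43}{467746}$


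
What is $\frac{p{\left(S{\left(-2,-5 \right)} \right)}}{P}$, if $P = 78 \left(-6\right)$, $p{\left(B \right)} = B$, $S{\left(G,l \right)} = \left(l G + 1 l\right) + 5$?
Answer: $- \frac{5}{234} \approx -0.021368$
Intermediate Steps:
$S{\left(G,l \right)} = 5 + l + G l$ ($S{\left(G,l \right)} = \left(G l + l\right) + 5 = \left(l + G l\right) + 5 = 5 + l + G l$)
$P = -468$
$\frac{p{\left(S{\left(-2,-5 \right)} \right)}}{P} = \frac{5 - 5 - -10}{-468} = \left(5 - 5 + 10\right) \left(- \frac{1}{468}\right) = 10 \left(- \frac{1}{468}\right) = - \frac{5}{234}$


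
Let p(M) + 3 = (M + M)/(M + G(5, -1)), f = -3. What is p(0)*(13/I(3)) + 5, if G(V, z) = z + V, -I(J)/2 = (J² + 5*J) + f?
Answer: 83/14 ≈ 5.9286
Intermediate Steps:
I(J) = 6 - 10*J - 2*J² (I(J) = -2*((J² + 5*J) - 3) = -2*(-3 + J² + 5*J) = 6 - 10*J - 2*J²)
G(V, z) = V + z
p(M) = -3 + 2*M/(4 + M) (p(M) = -3 + (M + M)/(M + (5 - 1)) = -3 + (2*M)/(M + 4) = -3 + (2*M)/(4 + M) = -3 + 2*M/(4 + M))
p(0)*(13/I(3)) + 5 = ((-12 - 1*0)/(4 + 0))*(13/(6 - 10*3 - 2*3²)) + 5 = ((-12 + 0)/4)*(13/(6 - 30 - 2*9)) + 5 = ((¼)*(-12))*(13/(6 - 30 - 18)) + 5 = -39/(-42) + 5 = -39*(-1)/42 + 5 = -3*(-13/42) + 5 = 13/14 + 5 = 83/14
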